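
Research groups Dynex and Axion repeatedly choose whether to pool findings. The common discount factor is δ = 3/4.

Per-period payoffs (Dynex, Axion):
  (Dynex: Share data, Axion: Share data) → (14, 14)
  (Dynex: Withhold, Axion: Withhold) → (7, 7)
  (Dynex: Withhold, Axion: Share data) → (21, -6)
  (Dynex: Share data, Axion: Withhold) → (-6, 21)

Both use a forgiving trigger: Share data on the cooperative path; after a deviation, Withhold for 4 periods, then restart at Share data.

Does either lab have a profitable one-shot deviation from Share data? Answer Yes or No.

No

A one-shot deviation gives 21 now, then 7 for 4 periods, then back to 14.
Gain from deviating: (21−14) today; loss: (14−7) in each of the next 4 periods.
No-deviation condition: (14−7)(δ+…+δ^4) ≥ 21−14, i.e. δ+…+δ^4 ≥ 1.
At δ = 3/4: δ+…+δ^4 = 2.0508 ≥ 1.0000.
So cooperation is sustainable.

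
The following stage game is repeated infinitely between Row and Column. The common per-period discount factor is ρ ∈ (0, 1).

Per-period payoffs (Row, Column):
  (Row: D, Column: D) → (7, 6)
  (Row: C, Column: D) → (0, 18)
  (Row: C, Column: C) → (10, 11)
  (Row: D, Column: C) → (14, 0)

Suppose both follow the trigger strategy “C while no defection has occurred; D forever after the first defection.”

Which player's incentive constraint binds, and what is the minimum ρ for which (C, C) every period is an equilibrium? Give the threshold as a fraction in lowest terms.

Column; ρ ≥ 7/12

Row's threshold: (14−10)/(14−7) = 4/7.
Column's threshold: (18−11)/(18−6) = 7/12.
4/7 < 7/12, so Column binds and ρ* = 7/12.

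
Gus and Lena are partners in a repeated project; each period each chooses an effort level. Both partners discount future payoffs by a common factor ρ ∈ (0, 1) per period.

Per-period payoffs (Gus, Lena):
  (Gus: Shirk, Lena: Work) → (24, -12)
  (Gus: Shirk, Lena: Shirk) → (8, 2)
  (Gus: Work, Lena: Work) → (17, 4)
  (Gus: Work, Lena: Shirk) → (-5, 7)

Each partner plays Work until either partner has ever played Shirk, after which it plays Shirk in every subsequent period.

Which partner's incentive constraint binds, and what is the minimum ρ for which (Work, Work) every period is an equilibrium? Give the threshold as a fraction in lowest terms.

Lena; ρ ≥ 3/5

Gus's threshold: (24−17)/(24−8) = 7/16.
Lena's threshold: (7−4)/(7−2) = 3/5.
7/16 < 3/5, so Lena binds and ρ* = 3/5.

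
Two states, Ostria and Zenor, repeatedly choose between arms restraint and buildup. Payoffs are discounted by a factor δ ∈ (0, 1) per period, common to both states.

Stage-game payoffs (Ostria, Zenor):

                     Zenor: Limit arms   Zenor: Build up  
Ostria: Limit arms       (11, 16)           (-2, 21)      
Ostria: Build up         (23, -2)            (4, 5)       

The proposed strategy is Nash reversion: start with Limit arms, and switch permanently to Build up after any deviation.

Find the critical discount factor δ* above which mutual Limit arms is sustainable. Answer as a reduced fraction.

12/19

Ostria's threshold: (23−11)/(23−4) = 12/19.
Zenor's threshold: (21−16)/(21−5) = 5/16.
12/19 > 5/16, so Ostria binds and δ* = 12/19.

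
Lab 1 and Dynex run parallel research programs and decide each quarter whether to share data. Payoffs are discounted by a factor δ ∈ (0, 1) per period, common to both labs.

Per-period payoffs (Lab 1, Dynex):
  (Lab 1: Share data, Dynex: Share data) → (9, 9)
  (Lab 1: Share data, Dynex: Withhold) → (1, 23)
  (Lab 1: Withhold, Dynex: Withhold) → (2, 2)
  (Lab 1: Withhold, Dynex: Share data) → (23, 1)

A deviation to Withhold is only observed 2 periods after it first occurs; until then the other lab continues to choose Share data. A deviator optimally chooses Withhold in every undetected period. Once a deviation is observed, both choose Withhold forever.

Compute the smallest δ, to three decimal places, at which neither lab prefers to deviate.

Deviating for the 2 undetected periods gains 23−9 = 14 per period over cooperation, then loses 9−2 = 7 per period forever once punishment starts.
Gain: 14(1 + δ + … + δ^1); loss: 7·δ^2/(1−δ).
No profitable deviation ⇔ 14(1−δ^2) ≤ 7·δ^2, i.e. δ^2 ≥ 14/(14+7) = 2/3.
Hence δ ≥ (2/3)^(1/2) ≈ 0.816.

0.816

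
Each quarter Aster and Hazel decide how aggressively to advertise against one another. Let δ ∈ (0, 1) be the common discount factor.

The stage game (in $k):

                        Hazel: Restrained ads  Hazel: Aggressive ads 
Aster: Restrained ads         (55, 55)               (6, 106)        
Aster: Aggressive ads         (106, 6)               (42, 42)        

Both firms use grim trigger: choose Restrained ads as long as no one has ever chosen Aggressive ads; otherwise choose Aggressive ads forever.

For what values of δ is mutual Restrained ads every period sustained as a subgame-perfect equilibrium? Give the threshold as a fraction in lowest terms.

55/(1−δ) ≥ 106 + 42δ/(1−δ)
55 ≥ 106 − 64δ
δ ≥ 51/64.

51/64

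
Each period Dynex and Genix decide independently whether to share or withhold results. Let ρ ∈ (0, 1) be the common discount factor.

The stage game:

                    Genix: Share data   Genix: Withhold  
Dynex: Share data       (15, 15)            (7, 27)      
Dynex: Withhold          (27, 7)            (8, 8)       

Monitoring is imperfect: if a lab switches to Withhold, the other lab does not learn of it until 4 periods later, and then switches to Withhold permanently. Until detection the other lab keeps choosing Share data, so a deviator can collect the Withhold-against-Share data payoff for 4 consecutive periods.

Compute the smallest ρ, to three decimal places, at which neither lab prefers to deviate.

0.891

The best deviation is to choose Withhold for all 4 undetected periods, earning 27 each, then 8 forever once detected.
Deviation value: 27(1−ρ^4)/(1−ρ) + 8ρ^4/(1−ρ); cooperation value: 15/(1−ρ).
IC: 15 ≥ 27(1−ρ^4) + 8ρ^4 = 27 − 19ρ^4.
So ρ^4 ≥ 12/19, giving ρ ≥ (12/19)^(1/4) ≈ 0.891.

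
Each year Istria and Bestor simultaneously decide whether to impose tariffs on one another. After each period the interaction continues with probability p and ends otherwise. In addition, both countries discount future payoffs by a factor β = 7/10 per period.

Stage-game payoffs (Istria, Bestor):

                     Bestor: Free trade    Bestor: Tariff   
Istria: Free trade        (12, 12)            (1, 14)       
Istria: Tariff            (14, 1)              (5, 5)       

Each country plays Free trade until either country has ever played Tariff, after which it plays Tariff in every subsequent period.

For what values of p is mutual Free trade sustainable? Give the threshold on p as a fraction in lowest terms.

Expected continuation weight on next period's payoff is β·p = 7/10·p, which plays the role of the discount factor.
Cooperation requires 7/10·p ≥ (14−12)/(14−5) = 2/9, hence p ≥ 20/63.

20/63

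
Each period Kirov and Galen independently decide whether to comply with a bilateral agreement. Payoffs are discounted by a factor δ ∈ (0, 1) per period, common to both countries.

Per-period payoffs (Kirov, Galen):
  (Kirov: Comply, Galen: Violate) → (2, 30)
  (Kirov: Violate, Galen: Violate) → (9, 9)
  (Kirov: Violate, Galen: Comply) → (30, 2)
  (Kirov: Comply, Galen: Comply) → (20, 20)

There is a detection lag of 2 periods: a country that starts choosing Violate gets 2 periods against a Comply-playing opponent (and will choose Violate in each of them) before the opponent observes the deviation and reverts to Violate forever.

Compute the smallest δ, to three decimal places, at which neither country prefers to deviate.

Deviating for the 2 undetected periods gains 30−20 = 10 per period over cooperation, then loses 20−9 = 11 per period forever once punishment starts.
Gain: 10(1 + δ + … + δ^1); loss: 11·δ^2/(1−δ).
No profitable deviation ⇔ 10(1−δ^2) ≤ 11·δ^2, i.e. δ^2 ≥ 10/(10+11) = 10/21.
Hence δ ≥ (10/21)^(1/2) ≈ 0.690.

0.690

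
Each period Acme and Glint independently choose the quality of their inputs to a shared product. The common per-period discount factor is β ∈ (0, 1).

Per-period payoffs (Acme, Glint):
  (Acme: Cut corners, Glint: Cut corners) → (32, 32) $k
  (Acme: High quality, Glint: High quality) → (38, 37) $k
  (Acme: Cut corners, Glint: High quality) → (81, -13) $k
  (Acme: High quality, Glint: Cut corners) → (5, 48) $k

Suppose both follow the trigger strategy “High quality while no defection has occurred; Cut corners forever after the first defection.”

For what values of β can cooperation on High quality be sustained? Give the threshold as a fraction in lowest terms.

Acme's threshold: (81−38)/(81−32) = 43/49.
Glint's threshold: (48−37)/(48−32) = 11/16.
43/49 > 11/16, so Acme binds and β* = 43/49.

43/49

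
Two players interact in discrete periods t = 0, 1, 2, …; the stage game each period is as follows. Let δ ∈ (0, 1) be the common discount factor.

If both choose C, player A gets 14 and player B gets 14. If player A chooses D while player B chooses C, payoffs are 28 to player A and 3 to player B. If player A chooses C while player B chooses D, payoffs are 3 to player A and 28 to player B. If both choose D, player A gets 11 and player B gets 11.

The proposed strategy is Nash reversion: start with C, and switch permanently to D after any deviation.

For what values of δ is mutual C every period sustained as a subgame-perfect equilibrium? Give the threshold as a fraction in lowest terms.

14/17

One-period gain from deviating is 28 − 14 = 14. The loss is 14 − 11 = 3 in every subsequent period, with present value 3·δ/(1−δ).
Deviation is unprofitable when 3·δ/(1−δ) ≥ 14, i.e. δ/(1−δ) ≥ 14/3.
Equivalently δ ≥ 14/(14+3) = 14/17.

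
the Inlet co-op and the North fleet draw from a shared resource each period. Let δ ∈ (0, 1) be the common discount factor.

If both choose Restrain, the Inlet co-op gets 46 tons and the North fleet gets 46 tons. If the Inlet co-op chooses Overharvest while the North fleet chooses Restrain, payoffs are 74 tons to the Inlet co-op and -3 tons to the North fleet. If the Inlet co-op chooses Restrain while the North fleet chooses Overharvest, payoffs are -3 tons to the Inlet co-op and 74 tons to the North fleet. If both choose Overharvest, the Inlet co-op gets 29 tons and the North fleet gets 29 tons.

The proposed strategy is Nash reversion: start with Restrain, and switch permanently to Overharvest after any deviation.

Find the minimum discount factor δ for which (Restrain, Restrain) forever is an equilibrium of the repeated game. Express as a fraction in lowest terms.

Cooperation forever yields 46 each period: 46/(1−δ).
Deviating yields 74 once, then 29 forever: 74 + 29δ/(1−δ).
No profitable deviation requires 46/(1−δ) ≥ 74 + 29δ/(1−δ).
Multiplying by (1−δ): 46 ≥ 74(1−δ) + 29δ = 74 − 45δ.
So 45δ ≥ 28, i.e. δ ≥ 28/45.

28/45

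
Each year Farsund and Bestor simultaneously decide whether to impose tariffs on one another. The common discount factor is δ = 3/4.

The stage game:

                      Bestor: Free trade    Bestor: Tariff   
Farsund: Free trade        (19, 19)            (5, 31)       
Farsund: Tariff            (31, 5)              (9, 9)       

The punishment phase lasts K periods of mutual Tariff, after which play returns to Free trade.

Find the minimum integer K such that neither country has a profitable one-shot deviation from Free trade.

2

No profitable deviation requires (19−9)(δ+…+δ^K) ≥ 31−19, i.e. δ+…+δ^K ≥ 6/5 ≈ 1.2000.
With δ = 3/4, the partial sums are K=1: 0.7500, K=2: 1.3125.
K = 2 is the first length at which the sum reaches 1.2000.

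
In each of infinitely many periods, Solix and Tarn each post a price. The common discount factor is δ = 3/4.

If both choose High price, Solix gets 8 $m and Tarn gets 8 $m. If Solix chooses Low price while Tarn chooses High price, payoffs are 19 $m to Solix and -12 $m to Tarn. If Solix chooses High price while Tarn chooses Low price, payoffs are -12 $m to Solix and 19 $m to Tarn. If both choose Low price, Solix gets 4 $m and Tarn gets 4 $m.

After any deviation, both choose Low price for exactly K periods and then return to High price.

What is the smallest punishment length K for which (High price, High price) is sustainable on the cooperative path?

9

IC: δ(1−δ^K)/(1−δ) ≥ (19−8)/(8−4) = 11/4.
With δ = 3/4: need 1 − δ^K ≥ 11/4·(1−3/4)/(3/4), i.e. δ^K ≤ 0.0833.
Since (3/4)^8 = 0.1001 and (3/4)^9 = 0.0751, the smallest such K is 9.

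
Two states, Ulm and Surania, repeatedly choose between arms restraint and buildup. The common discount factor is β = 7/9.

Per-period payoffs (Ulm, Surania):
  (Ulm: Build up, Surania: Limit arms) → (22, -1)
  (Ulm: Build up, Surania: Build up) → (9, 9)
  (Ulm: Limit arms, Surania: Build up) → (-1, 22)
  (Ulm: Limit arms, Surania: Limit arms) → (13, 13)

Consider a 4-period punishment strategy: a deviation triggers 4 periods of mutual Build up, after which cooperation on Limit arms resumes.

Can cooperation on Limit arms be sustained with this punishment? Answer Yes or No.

No

Comparing payoff streams over the 5 periods until play realigns: cooperate → 13(1+β+…+β^4); deviate → 22 + 9(β+…+β^4).
Cooperation is sustained iff (13−9)(β+…+β^4) ≥ 22−13.
β+…+β^4 = 7/9·(1−(7/9)^4)/(1−7/9) = 2.2192, and (22−13)/(13−9) = 2.2500.
2.2192 < 2.2500, so cooperation is not sustainable.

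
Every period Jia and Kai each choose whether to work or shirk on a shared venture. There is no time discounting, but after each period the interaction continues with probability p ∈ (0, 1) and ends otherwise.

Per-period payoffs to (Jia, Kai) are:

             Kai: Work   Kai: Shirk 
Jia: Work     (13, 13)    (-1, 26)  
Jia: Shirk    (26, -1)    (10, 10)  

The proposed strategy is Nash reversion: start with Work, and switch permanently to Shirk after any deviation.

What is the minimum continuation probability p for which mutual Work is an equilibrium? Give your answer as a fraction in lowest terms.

With no time discounting, the continuation probability p plays the role of the discount factor.
Grim-trigger IC: 13/(1−p) ≥ 26 + 10p/(1−p) ⇒ p ≥ (26−13)/(26−10) = 13/16.

13/16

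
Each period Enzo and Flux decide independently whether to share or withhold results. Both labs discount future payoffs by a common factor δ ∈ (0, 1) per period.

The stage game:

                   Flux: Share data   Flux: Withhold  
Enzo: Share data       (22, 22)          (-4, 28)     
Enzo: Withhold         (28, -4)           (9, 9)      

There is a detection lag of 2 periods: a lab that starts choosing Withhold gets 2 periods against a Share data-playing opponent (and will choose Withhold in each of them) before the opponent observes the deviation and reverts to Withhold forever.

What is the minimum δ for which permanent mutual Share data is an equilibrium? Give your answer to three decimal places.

0.562

A deviator earns 28 for 2 periods, then 9 forever; cooperating earns 22 forever. Multiplying the IC by (1−δ):
22 ≥ 28(1−δ^2) + 9δ^2, so 19·δ^2 ≥ 6 and δ^2 ≥ 6/19.
δ ≥ (6/19)^(1/2) ≈ 0.562.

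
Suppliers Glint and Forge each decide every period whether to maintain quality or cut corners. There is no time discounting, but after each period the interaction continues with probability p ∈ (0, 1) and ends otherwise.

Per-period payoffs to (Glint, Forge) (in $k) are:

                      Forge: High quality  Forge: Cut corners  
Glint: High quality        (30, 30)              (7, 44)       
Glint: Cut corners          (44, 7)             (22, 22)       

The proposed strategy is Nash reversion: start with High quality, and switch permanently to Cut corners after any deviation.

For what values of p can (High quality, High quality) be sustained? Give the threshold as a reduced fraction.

With no time discounting, the continuation probability p plays the role of the discount factor.
Grim-trigger IC: 30/(1−p) ≥ 44 + 22p/(1−p) ⇒ p ≥ (44−30)/(44−22) = 7/11.

7/11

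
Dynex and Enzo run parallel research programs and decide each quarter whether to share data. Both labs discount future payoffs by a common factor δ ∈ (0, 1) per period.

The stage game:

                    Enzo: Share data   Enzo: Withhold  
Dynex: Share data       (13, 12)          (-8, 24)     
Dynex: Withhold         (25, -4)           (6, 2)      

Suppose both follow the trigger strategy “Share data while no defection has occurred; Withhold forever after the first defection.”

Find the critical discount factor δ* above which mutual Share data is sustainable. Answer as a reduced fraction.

12/19

For Dynex: deviation gain 25−13 = 12, per-period punishment loss 13−6 = 7. IC gives δ ≥ 12/19.
For Enzo: gain 12, loss 10 per period, so δ ≥ 12/22 = 6/11.
The tighter constraint is Dynex's, so cooperation needs δ ≥ 12/19.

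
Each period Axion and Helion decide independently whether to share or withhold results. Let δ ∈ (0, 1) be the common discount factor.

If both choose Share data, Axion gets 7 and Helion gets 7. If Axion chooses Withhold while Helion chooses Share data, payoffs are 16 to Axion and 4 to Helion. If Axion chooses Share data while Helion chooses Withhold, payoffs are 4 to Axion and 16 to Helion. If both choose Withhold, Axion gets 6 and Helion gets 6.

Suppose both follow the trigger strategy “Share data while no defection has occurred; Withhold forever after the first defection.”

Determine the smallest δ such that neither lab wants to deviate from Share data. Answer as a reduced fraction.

9/10

One-period gain from deviating is 16 − 7 = 9. The loss is 7 − 6 = 1 in every subsequent period, with present value 1·δ/(1−δ).
Deviation is unprofitable when 1·δ/(1−δ) ≥ 9, i.e. δ/(1−δ) ≥ 9.
Equivalently δ ≥ 9/(9+1) = 9/10.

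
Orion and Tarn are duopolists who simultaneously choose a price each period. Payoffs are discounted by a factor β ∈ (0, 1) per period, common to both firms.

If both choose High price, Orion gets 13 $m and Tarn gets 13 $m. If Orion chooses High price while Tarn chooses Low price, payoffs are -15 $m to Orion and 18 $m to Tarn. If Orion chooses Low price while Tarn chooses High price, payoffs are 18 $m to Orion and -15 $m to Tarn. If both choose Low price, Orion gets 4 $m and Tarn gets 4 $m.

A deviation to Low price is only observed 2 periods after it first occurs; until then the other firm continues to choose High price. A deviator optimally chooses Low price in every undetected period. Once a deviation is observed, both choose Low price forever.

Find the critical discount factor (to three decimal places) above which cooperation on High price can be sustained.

The best deviation is to choose Low price for all 2 undetected periods, earning 18 each, then 4 forever once detected.
Deviation value: 18(1−β^2)/(1−β) + 4β^2/(1−β); cooperation value: 13/(1−β).
IC: 13 ≥ 18(1−β^2) + 4β^2 = 18 − 14β^2.
So β^2 ≥ 5/14, giving β ≥ (5/14)^(1/2) ≈ 0.598.

0.598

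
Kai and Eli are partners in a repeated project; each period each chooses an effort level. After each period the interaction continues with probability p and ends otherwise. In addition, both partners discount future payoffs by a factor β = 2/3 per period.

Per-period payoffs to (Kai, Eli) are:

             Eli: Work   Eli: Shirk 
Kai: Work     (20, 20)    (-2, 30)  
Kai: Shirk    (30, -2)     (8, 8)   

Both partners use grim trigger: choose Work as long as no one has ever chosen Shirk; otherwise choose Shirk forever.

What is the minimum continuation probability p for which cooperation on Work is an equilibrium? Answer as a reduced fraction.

Expected continuation weight on next period's payoff is β·p = 2/3·p, which plays the role of the discount factor.
Cooperation requires 2/3·p ≥ (30−20)/(30−8) = 5/11, hence p ≥ 15/22.

15/22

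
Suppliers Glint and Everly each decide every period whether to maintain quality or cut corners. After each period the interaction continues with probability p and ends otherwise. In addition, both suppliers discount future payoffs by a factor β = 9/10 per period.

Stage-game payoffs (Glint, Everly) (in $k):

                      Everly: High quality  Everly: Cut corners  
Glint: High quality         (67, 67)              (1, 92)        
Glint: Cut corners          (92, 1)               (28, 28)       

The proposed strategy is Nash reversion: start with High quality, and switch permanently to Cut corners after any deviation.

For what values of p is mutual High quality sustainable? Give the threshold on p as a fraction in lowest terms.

Expected continuation weight on next period's payoff is β·p = 9/10·p, which plays the role of the discount factor.
Cooperation requires 9/10·p ≥ (92−67)/(92−28) = 25/64, hence p ≥ 125/288.

125/288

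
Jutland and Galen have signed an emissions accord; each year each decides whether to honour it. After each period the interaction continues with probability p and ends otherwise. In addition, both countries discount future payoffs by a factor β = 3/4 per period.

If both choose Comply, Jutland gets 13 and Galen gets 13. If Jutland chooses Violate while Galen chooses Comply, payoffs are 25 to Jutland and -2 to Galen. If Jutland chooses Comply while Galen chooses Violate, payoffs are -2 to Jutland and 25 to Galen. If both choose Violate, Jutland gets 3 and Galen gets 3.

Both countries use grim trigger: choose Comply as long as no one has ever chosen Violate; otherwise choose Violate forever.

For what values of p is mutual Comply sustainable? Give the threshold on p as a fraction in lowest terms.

8/11

Expected continuation weight on next period's payoff is β·p = 3/4·p, which plays the role of the discount factor.
Cooperation requires 3/4·p ≥ (25−13)/(25−3) = 6/11, hence p ≥ 8/11.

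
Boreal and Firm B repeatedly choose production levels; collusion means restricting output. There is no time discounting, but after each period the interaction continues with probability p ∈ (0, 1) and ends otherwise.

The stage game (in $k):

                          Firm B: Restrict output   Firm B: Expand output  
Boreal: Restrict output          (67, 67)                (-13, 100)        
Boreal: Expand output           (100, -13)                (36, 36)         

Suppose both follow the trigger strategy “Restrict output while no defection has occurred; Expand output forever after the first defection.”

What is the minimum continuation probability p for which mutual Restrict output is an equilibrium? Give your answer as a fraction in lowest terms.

Expected cooperation value is 67 + p·67 + p²·67 + … = 67/(1−p); deviation gives 100 + p·36/(1−p).
67 ≥ 100(1−p) + 36p ⇒ 64p ≥ 33 ⇒ p ≥ 33/64.

33/64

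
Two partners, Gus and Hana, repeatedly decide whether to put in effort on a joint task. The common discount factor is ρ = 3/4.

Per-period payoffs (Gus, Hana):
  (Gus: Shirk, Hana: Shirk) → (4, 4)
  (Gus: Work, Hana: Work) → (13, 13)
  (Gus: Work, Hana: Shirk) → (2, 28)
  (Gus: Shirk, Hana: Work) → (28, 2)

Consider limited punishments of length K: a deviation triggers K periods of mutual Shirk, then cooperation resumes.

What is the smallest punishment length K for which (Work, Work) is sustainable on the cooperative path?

No profitable deviation requires (13−4)(ρ+…+ρ^K) ≥ 28−13, i.e. ρ+…+ρ^K ≥ 5/3 ≈ 1.6667.
With ρ = 3/4, the partial sums are K=1: 0.7500, K=2: 1.3125, K=3: 1.7344.
K = 3 is the first length at which the sum reaches 1.6667.

3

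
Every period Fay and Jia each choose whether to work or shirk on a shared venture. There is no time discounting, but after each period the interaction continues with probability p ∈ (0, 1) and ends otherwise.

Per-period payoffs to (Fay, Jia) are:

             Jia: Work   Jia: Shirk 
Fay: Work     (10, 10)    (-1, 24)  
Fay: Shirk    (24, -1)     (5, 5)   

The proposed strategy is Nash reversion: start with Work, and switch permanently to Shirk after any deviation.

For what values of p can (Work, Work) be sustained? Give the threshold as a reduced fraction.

With no time discounting, the continuation probability p plays the role of the discount factor.
Grim-trigger IC: 10/(1−p) ≥ 24 + 5p/(1−p) ⇒ p ≥ (24−10)/(24−5) = 14/19.

14/19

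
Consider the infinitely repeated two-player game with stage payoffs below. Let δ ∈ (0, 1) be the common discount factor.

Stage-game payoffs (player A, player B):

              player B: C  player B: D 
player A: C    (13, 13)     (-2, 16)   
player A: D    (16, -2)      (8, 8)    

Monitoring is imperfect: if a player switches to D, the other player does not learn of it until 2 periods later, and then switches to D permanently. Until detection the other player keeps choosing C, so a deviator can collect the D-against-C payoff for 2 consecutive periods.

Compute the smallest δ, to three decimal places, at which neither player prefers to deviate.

A deviator earns 16 for 2 periods, then 8 forever; cooperating earns 13 forever. Multiplying the IC by (1−δ):
13 ≥ 16(1−δ^2) + 8δ^2, so 8·δ^2 ≥ 3 and δ^2 ≥ 3/8.
δ ≥ (3/8)^(1/2) ≈ 0.612.

0.612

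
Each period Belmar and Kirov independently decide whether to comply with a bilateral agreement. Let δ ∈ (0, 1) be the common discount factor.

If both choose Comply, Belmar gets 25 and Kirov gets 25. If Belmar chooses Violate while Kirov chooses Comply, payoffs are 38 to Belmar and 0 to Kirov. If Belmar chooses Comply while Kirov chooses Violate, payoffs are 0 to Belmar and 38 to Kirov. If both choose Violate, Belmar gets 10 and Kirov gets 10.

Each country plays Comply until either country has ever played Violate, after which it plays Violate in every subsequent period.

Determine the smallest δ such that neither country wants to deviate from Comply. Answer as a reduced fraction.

13/28

One-period gain from deviating is 38 − 25 = 13. The loss is 25 − 10 = 15 in every subsequent period, with present value 15·δ/(1−δ).
Deviation is unprofitable when 15·δ/(1−δ) ≥ 13, i.e. δ/(1−δ) ≥ 13/15.
Equivalently δ ≥ 13/(13+15) = 13/28.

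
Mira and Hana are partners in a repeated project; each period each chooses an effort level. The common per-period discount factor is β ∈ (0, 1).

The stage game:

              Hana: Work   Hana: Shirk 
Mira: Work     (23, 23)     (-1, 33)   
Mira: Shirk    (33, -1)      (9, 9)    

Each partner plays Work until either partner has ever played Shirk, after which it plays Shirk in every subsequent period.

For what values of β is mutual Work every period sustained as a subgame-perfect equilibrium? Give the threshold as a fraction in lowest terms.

Under grim trigger the critical discount factor is (T−C)/(T−P) with T = 33, C = 23, P = 9.
β* = (33−23)/(33−9) = 10/24 = 5/12.

5/12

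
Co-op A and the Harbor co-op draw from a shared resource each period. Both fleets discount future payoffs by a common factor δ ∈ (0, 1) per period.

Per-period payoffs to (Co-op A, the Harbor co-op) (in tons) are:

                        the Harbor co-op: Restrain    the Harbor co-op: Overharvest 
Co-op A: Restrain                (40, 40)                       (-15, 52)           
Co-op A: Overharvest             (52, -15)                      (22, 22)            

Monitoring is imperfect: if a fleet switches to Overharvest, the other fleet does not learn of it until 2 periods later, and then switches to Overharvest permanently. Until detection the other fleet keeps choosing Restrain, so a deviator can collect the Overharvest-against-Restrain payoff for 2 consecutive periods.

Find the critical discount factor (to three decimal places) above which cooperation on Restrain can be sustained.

0.632

The best deviation is to choose Overharvest for all 2 undetected periods, earning 52 each, then 22 forever once detected.
Deviation value: 52(1−δ^2)/(1−δ) + 22δ^2/(1−δ); cooperation value: 40/(1−δ).
IC: 40 ≥ 52(1−δ^2) + 22δ^2 = 52 − 30δ^2.
So δ^2 ≥ 12/30 = 2/5, giving δ ≥ (2/5)^(1/2) ≈ 0.632.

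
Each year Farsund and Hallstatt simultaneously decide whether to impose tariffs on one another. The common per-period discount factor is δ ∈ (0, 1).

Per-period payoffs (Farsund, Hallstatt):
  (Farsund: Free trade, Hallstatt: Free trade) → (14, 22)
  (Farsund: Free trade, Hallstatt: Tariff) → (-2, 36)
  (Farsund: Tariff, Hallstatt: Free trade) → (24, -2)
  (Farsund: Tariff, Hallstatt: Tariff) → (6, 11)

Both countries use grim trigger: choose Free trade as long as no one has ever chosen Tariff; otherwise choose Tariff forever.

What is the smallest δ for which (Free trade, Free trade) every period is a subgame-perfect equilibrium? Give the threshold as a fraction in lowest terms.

For Farsund: deviation gain 24−14 = 10, per-period punishment loss 14−6 = 8. IC gives δ ≥ 10/18 = 5/9.
For Hallstatt: gain 14, loss 11 per period, so δ ≥ 14/25.
The tighter constraint is Hallstatt's, so cooperation needs δ ≥ 14/25.

14/25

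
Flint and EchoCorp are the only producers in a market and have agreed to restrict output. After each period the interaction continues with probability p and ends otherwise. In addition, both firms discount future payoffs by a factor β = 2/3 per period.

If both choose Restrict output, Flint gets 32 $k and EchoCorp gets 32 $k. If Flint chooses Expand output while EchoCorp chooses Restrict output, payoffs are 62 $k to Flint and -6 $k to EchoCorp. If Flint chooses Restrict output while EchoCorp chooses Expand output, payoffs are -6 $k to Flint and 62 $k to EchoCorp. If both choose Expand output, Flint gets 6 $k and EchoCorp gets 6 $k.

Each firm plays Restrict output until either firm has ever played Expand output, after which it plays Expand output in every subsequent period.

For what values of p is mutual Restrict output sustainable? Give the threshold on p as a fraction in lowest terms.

45/56

With continuation probability p and discount β, the effective per-period discount factor is βp.
Grim-trigger IC: βp ≥ (62−32)/(62−6) = 15/28.
So p ≥ (15/28)/(2/3) = 45/56.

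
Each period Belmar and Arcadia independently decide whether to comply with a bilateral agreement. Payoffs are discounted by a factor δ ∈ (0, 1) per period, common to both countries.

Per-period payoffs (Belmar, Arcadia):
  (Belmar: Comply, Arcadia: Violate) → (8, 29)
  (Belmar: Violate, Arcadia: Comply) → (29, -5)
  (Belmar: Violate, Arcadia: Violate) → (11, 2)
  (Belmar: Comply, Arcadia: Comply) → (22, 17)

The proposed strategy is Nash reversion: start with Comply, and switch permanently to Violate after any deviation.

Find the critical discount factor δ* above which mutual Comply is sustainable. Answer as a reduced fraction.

For Belmar: deviation gain 29−22 = 7, per-period punishment loss 22−11 = 11. IC gives δ ≥ 7/18.
For Arcadia: gain 12, loss 15 per period, so δ ≥ 12/27 = 4/9.
The tighter constraint is Arcadia's, so cooperation needs δ ≥ 4/9.

4/9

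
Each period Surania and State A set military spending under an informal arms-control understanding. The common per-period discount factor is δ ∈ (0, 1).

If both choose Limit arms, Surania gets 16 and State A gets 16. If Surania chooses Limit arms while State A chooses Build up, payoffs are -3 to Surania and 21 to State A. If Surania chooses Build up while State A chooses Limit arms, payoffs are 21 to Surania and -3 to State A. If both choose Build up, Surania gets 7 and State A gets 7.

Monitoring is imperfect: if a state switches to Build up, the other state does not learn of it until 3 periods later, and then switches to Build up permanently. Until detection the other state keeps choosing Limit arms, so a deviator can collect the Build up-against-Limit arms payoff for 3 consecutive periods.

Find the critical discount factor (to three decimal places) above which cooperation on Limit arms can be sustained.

Deviating for the 3 undetected periods gains 21−16 = 5 per period over cooperation, then loses 16−7 = 9 per period forever once punishment starts.
Gain: 5(1 + δ + … + δ^2); loss: 9·δ^3/(1−δ).
No profitable deviation ⇔ 5(1−δ^3) ≤ 9·δ^3, i.e. δ^3 ≥ 5/(5+9) = 5/14.
Hence δ ≥ (5/14)^(1/3) ≈ 0.709.

0.709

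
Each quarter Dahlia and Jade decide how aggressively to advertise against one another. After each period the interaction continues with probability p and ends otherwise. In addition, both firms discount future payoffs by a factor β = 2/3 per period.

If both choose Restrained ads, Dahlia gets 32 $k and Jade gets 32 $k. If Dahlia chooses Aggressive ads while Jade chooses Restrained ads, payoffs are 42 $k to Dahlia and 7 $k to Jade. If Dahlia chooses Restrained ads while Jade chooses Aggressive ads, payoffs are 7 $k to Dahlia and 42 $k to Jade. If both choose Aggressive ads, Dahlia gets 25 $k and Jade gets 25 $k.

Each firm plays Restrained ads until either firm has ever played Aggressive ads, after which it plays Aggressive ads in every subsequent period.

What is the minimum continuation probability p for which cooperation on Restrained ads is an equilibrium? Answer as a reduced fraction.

15/17

Expected continuation weight on next period's payoff is β·p = 2/3·p, which plays the role of the discount factor.
Cooperation requires 2/3·p ≥ (42−32)/(42−25) = 10/17, hence p ≥ 15/17.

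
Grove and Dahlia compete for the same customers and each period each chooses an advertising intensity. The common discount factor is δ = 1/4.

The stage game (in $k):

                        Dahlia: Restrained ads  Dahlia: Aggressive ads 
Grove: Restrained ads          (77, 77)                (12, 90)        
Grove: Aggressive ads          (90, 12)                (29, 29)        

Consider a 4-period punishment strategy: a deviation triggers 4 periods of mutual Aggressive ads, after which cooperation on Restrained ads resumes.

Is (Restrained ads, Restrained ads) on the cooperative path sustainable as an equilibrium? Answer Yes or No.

Yes

A one-shot deviation gives 90 now, then 29 for 4 periods, then back to 77.
Gain from deviating: (90−77) today; loss: (77−29) in each of the next 4 periods.
No-deviation condition: (77−29)(δ+…+δ^4) ≥ 90−77, i.e. δ+…+δ^4 ≥ 13/48.
At δ = 1/4: δ+…+δ^4 = 0.3320 ≥ 0.2708.
So cooperation is sustainable.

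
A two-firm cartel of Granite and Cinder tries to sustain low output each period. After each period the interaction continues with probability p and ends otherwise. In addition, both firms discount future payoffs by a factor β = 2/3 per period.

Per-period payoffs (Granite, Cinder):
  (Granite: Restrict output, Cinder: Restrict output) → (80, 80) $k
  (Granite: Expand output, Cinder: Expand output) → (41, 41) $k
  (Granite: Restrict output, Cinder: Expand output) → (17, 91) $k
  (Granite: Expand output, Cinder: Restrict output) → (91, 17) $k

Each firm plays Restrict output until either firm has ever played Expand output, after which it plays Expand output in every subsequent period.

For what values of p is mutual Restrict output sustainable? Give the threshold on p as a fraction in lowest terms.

Expected continuation weight on next period's payoff is β·p = 2/3·p, which plays the role of the discount factor.
Cooperation requires 2/3·p ≥ (91−80)/(91−41) = 11/50, hence p ≥ 33/100.

33/100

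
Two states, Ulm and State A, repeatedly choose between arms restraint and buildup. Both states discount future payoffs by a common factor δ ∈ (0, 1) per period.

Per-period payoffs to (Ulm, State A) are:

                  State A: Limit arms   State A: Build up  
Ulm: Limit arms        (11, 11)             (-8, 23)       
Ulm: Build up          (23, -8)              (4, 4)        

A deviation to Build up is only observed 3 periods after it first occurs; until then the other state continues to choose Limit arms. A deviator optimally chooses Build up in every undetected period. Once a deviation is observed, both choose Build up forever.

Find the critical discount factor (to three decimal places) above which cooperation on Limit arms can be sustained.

Deviating for the 3 undetected periods gains 23−11 = 12 per period over cooperation, then loses 11−4 = 7 per period forever once punishment starts.
Gain: 12(1 + δ + … + δ^2); loss: 7·δ^3/(1−δ).
No profitable deviation ⇔ 12(1−δ^3) ≤ 7·δ^3, i.e. δ^3 ≥ 12/(12+7) = 12/19.
Hence δ ≥ (12/19)^(1/3) ≈ 0.858.

0.858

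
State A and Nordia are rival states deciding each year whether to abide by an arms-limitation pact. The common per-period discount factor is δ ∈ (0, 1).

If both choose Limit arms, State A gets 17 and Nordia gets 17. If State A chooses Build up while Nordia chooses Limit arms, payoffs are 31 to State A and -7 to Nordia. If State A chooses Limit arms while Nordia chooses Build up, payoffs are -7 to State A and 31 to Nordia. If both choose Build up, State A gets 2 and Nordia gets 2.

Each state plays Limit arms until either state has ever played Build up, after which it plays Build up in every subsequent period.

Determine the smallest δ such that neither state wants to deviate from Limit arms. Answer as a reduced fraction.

Under grim trigger the critical discount factor is (T−C)/(T−P) with T = 31, C = 17, P = 2.
δ* = (31−17)/(31−2) = 14/29.

14/29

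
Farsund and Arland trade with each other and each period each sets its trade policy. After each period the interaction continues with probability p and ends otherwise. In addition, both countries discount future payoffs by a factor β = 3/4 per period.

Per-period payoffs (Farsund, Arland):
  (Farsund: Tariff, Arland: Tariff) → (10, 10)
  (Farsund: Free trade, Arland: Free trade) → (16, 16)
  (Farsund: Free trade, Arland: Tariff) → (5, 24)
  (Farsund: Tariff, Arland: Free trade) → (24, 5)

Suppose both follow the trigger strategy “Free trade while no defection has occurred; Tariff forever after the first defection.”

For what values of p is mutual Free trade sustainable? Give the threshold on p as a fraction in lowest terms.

Expected continuation weight on next period's payoff is β·p = 3/4·p, which plays the role of the discount factor.
Cooperation requires 3/4·p ≥ (24−16)/(24−10) = 4/7, hence p ≥ 16/21.

16/21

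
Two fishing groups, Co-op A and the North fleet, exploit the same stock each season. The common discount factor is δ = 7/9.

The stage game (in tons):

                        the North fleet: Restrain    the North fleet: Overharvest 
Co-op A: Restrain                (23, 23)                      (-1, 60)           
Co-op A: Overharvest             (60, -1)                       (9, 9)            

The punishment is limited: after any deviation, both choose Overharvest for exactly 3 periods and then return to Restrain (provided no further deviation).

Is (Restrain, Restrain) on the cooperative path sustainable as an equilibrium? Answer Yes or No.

A one-shot deviation gives 60 now, then 9 for 3 periods, then back to 23.
Gain from deviating: (60−23) today; loss: (23−9) in each of the next 3 periods.
No-deviation condition: (23−9)(δ+…+δ^3) ≥ 60−23, i.e. δ+…+δ^3 ≥ 37/14.
At δ = 7/9: δ+…+δ^3 = 1.8532 < 2.6429.
So cooperation is not sustainable.

No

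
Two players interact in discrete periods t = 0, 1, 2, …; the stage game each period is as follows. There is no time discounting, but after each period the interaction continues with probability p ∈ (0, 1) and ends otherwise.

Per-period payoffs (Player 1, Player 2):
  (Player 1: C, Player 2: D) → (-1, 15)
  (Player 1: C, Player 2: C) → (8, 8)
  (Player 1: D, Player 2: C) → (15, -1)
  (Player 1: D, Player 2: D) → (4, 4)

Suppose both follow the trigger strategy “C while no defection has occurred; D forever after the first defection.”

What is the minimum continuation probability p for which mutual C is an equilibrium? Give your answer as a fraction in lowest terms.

Expected cooperation value is 8 + p·8 + p²·8 + … = 8/(1−p); deviation gives 15 + p·4/(1−p).
8 ≥ 15(1−p) + 4p ⇒ 11p ≥ 7 ⇒ p ≥ 7/11.

7/11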